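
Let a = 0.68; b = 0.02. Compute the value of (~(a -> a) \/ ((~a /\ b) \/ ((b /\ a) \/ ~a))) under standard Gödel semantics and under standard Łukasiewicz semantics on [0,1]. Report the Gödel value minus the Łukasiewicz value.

-0.30

Gödel evaluation:
  (a -> a): 0.68 ≤ 0.68, so result = 1
  ~(a -> a): Gödel ¬ of 1 = 0 (operand ≠ 0)
  ~a: Gödel ¬ of 0.68 = 0 (operand ≠ 0)
  (~a /\ b) = min(0, 0.02) = 0
  (b /\ a) = min(0.02, 0.68) = 0.02
  ~a: Gödel ¬ of 0.68 = 0 (operand ≠ 0)
  ((b /\ a) \/ ~a) = max(0.02, 0) = 0.02
  ((~a /\ b) \/ ((b /\ a) \/ ~a)) = max(0, 0.02) = 0.02
  (~(a -> a) \/ ((~a /\ b) \/ ((b /\ a) \/ ~a))) = max(0, 0.02) = 0.02
  Gödel value = 0.02
Łukasiewicz evaluation:
  (a -> a): min(1, 1 − 0.68 + 0.68) = 1
  ~(a -> a): Łukasiewicz ¬ gives 1 − 1 = 0
  ~a: Łukasiewicz ¬ gives 1 − 0.68 = 0.32
  (~a /\ b) = min(0.32, 0.02) = 0.02
  (b /\ a) = min(0.02, 0.68) = 0.02
  ~a: Łukasiewicz ¬ gives 1 − 0.68 = 0.32
  ((b /\ a) \/ ~a) = max(0.02, 0.32) = 0.32
  ((~a /\ b) \/ ((b /\ a) \/ ~a)) = max(0.02, 0.32) = 0.32
  (~(a -> a) \/ ((~a /\ b) \/ ((b /\ a) \/ ~a))) = max(0, 0.32) = 0.32
  Łukasiewicz value = 0.32
Difference: 0.02 − 0.32 = -0.30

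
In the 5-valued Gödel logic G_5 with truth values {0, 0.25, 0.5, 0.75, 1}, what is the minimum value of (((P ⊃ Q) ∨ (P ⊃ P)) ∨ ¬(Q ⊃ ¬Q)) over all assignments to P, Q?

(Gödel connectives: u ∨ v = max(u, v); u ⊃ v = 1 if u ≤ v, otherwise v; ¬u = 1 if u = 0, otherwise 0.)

Every assignment gives 1. For instance at P = 0, Q = 0:
  (P ⊃ Q): 0 ≤ 0, so result = 1
  (P ⊃ P): 0 ≤ 0, so result = 1
  ((P ⊃ Q) ∨ (P ⊃ P)) = max(1, 1) = 1
  ¬Q: Gödel ¬ of 0 = 1 (operand is 0)
  (Q ⊃ ¬Q): 0 ≤ 1, so result = 1
  ¬(Q ⊃ ¬Q): Gödel ¬ of 1 = 0 (operand ≠ 0)
  (((P ⊃ Q) ∨ (P ⊃ P)) ∨ ¬(Q ⊃ ¬Q)) = max(1, 0) = 1
All 25 assignments give value 1 — the formula is a G_5-tautology.

1.00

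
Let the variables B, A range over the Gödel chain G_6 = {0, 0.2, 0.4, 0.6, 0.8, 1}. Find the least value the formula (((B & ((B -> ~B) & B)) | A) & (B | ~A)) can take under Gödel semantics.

0.00

The minimum is attained at B = 0, A = 0:
  ~B: Gödel ¬ of 0 = 1 (operand is 0)
  (B -> ~B): 0 ≤ 1, so result = 1
  ((B -> ~B) & B) = min(1, 0) = 0
  (B & ((B -> ~B) & B)) = min(0, 0) = 0
  ((B & ((B -> ~B) & B)) | A) = max(0, 0) = 0
  ~A: Gödel ¬ of 0 = 1 (operand is 0)
  (B | ~A) = max(0, 1) = 1
  (((B & ((B -> ~B) & B)) | A) & (B | ~A)) = min(0, 1) = 0
Checking all 36 assignments confirms none give a value below 0.00.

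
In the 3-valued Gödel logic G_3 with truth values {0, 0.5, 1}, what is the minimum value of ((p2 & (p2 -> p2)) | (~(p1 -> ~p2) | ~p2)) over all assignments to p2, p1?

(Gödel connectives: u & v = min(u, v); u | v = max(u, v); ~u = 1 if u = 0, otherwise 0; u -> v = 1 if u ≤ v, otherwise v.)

0.50

The minimum is attained at p2 = 0.5, p1 = 0:
  (p2 -> p2): 0.5 ≤ 0.5, so result = 1
  (p2 & (p2 -> p2)) = min(0.5, 1) = 0.5
  ~p2: Gödel ¬ of 0.5 = 0 (operand ≠ 0)
  (p1 -> ~p2): 0 ≤ 0, so result = 1
  ~(p1 -> ~p2): Gödel ¬ of 1 = 0 (operand ≠ 0)
  ~p2: Gödel ¬ of 0.5 = 0 (operand ≠ 0)
  (~(p1 -> ~p2) | ~p2) = max(0, 0) = 0
  ((p2 & (p2 -> p2)) | (~(p1 -> ~p2) | ~p2)) = max(0.5, 0) = 0.5
Checking all 9 assignments confirms none give a value below 0.50.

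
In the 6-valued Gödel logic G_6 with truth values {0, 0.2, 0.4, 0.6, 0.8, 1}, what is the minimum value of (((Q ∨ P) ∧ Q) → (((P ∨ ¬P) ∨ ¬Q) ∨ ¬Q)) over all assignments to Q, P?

The minimum is attained at Q = 0.4, P = 0.2:
  (Q ∨ P) = max(0.4, 0.2) = 0.4
  ((Q ∨ P) ∧ Q) = min(0.4, 0.4) = 0.4
  ¬P: Gödel ¬ of 0.2 = 0 (operand ≠ 0)
  (P ∨ ¬P) = max(0.2, 0) = 0.2
  ¬Q: Gödel ¬ of 0.4 = 0 (operand ≠ 0)
  ((P ∨ ¬P) ∨ ¬Q) = max(0.2, 0) = 0.2
  ¬Q: Gödel ¬ of 0.4 = 0 (operand ≠ 0)
  (((P ∨ ¬P) ∨ ¬Q) ∨ ¬Q) = max(0.2, 0) = 0.2
  (((Q ∨ P) ∧ Q) → (((P ∨ ¬P) ∨ ¬Q) ∨ ¬Q)): 0.4 > 0.2, so result = 0.2
Checking all 36 assignments confirms none give a value below 0.20.

0.20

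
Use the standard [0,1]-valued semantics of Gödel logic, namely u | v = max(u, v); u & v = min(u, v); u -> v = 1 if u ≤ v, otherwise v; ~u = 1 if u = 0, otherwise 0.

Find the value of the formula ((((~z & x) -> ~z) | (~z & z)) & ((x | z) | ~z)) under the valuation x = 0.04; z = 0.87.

0.87

~z: Gödel ¬ of 0.87 = 0 (operand ≠ 0)
(~z & x) = min(0, 0.04) = 0
~z: Gödel ¬ of 0.87 = 0 (operand ≠ 0)
((~z & x) -> ~z): 0 ≤ 0, so result = 1
~z: Gödel ¬ of 0.87 = 0 (operand ≠ 0)
(~z & z) = min(0, 0.87) = 0
(((~z & x) -> ~z) | (~z & z)) = max(1, 0) = 1
(x | z) = max(0.04, 0.87) = 0.87
~z: Gödel ¬ of 0.87 = 0 (operand ≠ 0)
((x | z) | ~z) = max(0.87, 0) = 0.87
((((~z & x) -> ~z) | (~z & z)) & ((x | z) | ~z)) = min(1, 0.87) = 0.87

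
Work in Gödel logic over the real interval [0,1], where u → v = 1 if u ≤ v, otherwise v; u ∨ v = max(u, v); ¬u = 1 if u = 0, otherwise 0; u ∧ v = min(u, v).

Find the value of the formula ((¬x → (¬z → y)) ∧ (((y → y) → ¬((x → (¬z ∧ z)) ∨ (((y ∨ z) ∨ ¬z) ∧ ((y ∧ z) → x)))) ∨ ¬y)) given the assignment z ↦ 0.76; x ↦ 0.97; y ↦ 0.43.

0.00

¬x: Gödel ¬ of 0.97 = 0 (operand ≠ 0)
¬z: Gödel ¬ of 0.76 = 0 (operand ≠ 0)
(¬z → y): 0 ≤ 0.43, so result = 1
(¬x → (¬z → y)): 0 ≤ 1, so result = 1
(y → y): 0.43 ≤ 0.43, so result = 1
¬z: Gödel ¬ of 0.76 = 0 (operand ≠ 0)
(¬z ∧ z) = min(0, 0.76) = 0
(x → (¬z ∧ z)): 0.97 > 0, so result = 0
(y ∨ z) = max(0.43, 0.76) = 0.76
¬z: Gödel ¬ of 0.76 = 0 (operand ≠ 0)
((y ∨ z) ∨ ¬z) = max(0.76, 0) = 0.76
(y ∧ z) = min(0.43, 0.76) = 0.43
((y ∧ z) → x): 0.43 ≤ 0.97, so result = 1
(((y ∨ z) ∨ ¬z) ∧ ((y ∧ z) → x)) = min(0.76, 1) = 0.76
((x → (¬z ∧ z)) ∨ (((y ∨ z) ∨ ¬z) ∧ ((y ∧ z) → x))) = max(0, 0.76) = 0.76
¬((x → (¬z ∧ z)) ∨ (((y ∨ z) ∨ ¬z) ∧ ((y ∧ z) → x))): Gödel ¬ of 0.76 = 0 (operand ≠ 0)
((y → y) → ¬((x → (¬z ∧ z)) ∨ (((y ∨ z) ∨ ¬z) ∧ ((y ∧ z) → x)))): 1 > 0, so result = 0
¬y: Gödel ¬ of 0.43 = 0 (operand ≠ 0)
(((y → y) → ¬((x → (¬z ∧ z)) ∨ (((y ∨ z) ∨ ¬z) ∧ ((y ∧ z) → x)))) ∨ ¬y) = max(0, 0) = 0
((¬x → (¬z → y)) ∧ (((y → y) → ¬((x → (¬z ∧ z)) ∨ (((y ∨ z) ∨ ¬z) ∧ ((y ∧ z) → x)))) ∨ ¬y)) = min(1, 0) = 0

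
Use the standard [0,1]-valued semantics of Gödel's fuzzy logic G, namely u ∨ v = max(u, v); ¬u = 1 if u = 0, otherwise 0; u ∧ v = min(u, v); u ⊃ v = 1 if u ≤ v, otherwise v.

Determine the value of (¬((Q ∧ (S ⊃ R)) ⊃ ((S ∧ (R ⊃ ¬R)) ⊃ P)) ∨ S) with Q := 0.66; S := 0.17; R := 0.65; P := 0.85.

(S ⊃ R): 0.17 ≤ 0.65, so result = 1
(Q ∧ (S ⊃ R)) = min(0.66, 1) = 0.66
¬R: Gödel ¬ of 0.65 = 0 (operand ≠ 0)
(R ⊃ ¬R): 0.65 > 0, so result = 0
(S ∧ (R ⊃ ¬R)) = min(0.17, 0) = 0
((S ∧ (R ⊃ ¬R)) ⊃ P): 0 ≤ 0.85, so result = 1
((Q ∧ (S ⊃ R)) ⊃ ((S ∧ (R ⊃ ¬R)) ⊃ P)): 0.66 ≤ 1, so result = 1
¬((Q ∧ (S ⊃ R)) ⊃ ((S ∧ (R ⊃ ¬R)) ⊃ P)): Gödel ¬ of 1 = 0 (operand ≠ 0)
(¬((Q ∧ (S ⊃ R)) ⊃ ((S ∧ (R ⊃ ¬R)) ⊃ P)) ∨ S) = max(0, 0.17) = 0.17

0.17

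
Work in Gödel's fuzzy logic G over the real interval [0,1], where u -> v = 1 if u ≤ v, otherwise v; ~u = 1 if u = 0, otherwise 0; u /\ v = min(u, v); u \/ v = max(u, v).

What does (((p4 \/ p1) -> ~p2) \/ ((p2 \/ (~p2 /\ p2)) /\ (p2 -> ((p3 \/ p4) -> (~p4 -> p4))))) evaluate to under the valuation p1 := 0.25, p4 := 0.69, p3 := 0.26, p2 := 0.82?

(p4 \/ p1) = max(0.69, 0.25) = 0.69
~p2: Gödel ¬ of 0.82 = 0 (operand ≠ 0)
((p4 \/ p1) -> ~p2): 0.69 > 0, so result = 0
~p2: Gödel ¬ of 0.82 = 0 (operand ≠ 0)
(~p2 /\ p2) = min(0, 0.82) = 0
(p2 \/ (~p2 /\ p2)) = max(0.82, 0) = 0.82
(p3 \/ p4) = max(0.26, 0.69) = 0.69
~p4: Gödel ¬ of 0.69 = 0 (operand ≠ 0)
(~p4 -> p4): 0 ≤ 0.69, so result = 1
((p3 \/ p4) -> (~p4 -> p4)): 0.69 ≤ 1, so result = 1
(p2 -> ((p3 \/ p4) -> (~p4 -> p4))): 0.82 ≤ 1, so result = 1
((p2 \/ (~p2 /\ p2)) /\ (p2 -> ((p3 \/ p4) -> (~p4 -> p4)))) = min(0.82, 1) = 0.82
(((p4 \/ p1) -> ~p2) \/ ((p2 \/ (~p2 /\ p2)) /\ (p2 -> ((p3 \/ p4) -> (~p4 -> p4))))) = max(0, 0.82) = 0.82

0.82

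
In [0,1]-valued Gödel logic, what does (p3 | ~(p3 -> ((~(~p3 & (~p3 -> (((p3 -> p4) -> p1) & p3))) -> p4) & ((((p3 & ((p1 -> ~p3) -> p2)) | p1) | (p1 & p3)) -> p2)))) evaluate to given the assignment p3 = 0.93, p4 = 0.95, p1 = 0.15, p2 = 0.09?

0.93

~p3: Gödel ¬ of 0.93 = 0 (operand ≠ 0)
~p3: Gödel ¬ of 0.93 = 0 (operand ≠ 0)
(p3 -> p4): 0.93 ≤ 0.95, so result = 1
((p3 -> p4) -> p1): 1 > 0.15, so result = 0.15
(((p3 -> p4) -> p1) & p3) = min(0.15, 0.93) = 0.15
(~p3 -> (((p3 -> p4) -> p1) & p3)): 0 ≤ 0.15, so result = 1
(~p3 & (~p3 -> (((p3 -> p4) -> p1) & p3))) = min(0, 1) = 0
~(~p3 & (~p3 -> (((p3 -> p4) -> p1) & p3))): Gödel ¬ of 0 = 1 (operand is 0)
(~(~p3 & (~p3 -> (((p3 -> p4) -> p1) & p3))) -> p4): 1 > 0.95, so result = 0.95
~p3: Gödel ¬ of 0.93 = 0 (operand ≠ 0)
(p1 -> ~p3): 0.15 > 0, so result = 0
((p1 -> ~p3) -> p2): 0 ≤ 0.09, so result = 1
(p3 & ((p1 -> ~p3) -> p2)) = min(0.93, 1) = 0.93
((p3 & ((p1 -> ~p3) -> p2)) | p1) = max(0.93, 0.15) = 0.93
(p1 & p3) = min(0.15, 0.93) = 0.15
(((p3 & ((p1 -> ~p3) -> p2)) | p1) | (p1 & p3)) = max(0.93, 0.15) = 0.93
((((p3 & ((p1 -> ~p3) -> p2)) | p1) | (p1 & p3)) -> p2): 0.93 > 0.09, so result = 0.09
((~(~p3 & (~p3 -> (((p3 -> p4) -> p1) & p3))) -> p4) & ((((p3 & ((p1 -> ~p3) -> p2)) | p1) | (p1 & p3)) -> p2)) = min(0.95, 0.09) = 0.09
(p3 -> ((~(~p3 & (~p3 -> (((p3 -> p4) -> p1) & p3))) -> p4) & ((((p3 & ((p1 -> ~p3) -> p2)) | p1) | (p1 & p3)) -> p2))): 0.93 > 0.09, so result = 0.09
~(p3 -> ((~(~p3 & (~p3 -> (((p3 -> p4) -> p1) & p3))) -> p4) & ((((p3 & ((p1 -> ~p3) -> p2)) | p1) | (p1 & p3)) -> p2))): Gödel ¬ of 0.09 = 0 (operand ≠ 0)
(p3 | ~(p3 -> ((~(~p3 & (~p3 -> (((p3 -> p4) -> p1) & p3))) -> p4) & ((((p3 & ((p1 -> ~p3) -> p2)) | p1) | (p1 & p3)) -> p2)))) = max(0.93, 0) = 0.93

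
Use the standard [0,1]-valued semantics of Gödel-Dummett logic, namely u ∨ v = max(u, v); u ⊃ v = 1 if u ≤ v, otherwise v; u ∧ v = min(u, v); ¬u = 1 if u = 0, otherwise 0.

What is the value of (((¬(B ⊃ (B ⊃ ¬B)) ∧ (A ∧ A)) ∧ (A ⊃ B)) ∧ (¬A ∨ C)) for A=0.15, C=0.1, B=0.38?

0.10

¬B: Gödel ¬ of 0.38 = 0 (operand ≠ 0)
(B ⊃ ¬B): 0.38 > 0, so result = 0
(B ⊃ (B ⊃ ¬B)): 0.38 > 0, so result = 0
¬(B ⊃ (B ⊃ ¬B)): Gödel ¬ of 0 = 1 (operand is 0)
(A ∧ A) = min(0.15, 0.15) = 0.15
(¬(B ⊃ (B ⊃ ¬B)) ∧ (A ∧ A)) = min(1, 0.15) = 0.15
(A ⊃ B): 0.15 ≤ 0.38, so result = 1
((¬(B ⊃ (B ⊃ ¬B)) ∧ (A ∧ A)) ∧ (A ⊃ B)) = min(0.15, 1) = 0.15
¬A: Gödel ¬ of 0.15 = 0 (operand ≠ 0)
(¬A ∨ C) = max(0, 0.1) = 0.1
(((¬(B ⊃ (B ⊃ ¬B)) ∧ (A ∧ A)) ∧ (A ⊃ B)) ∧ (¬A ∨ C)) = min(0.15, 0.1) = 0.1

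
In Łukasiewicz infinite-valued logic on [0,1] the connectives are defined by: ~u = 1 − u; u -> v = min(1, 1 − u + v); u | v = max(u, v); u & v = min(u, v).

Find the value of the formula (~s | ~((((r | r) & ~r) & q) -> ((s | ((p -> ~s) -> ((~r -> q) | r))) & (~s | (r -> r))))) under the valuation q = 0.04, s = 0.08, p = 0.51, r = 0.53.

~s: Łukasiewicz ¬ gives 1 − 0.08 = 0.92
(r | r) = max(0.53, 0.53) = 0.53
~r: Łukasiewicz ¬ gives 1 − 0.53 = 0.47
((r | r) & ~r) = min(0.53, 0.47) = 0.47
(((r | r) & ~r) & q) = min(0.47, 0.04) = 0.04
~s: Łukasiewicz ¬ gives 1 − 0.08 = 0.92
(p -> ~s): min(1, 1 − 0.51 + 0.92) = 1
~r: Łukasiewicz ¬ gives 1 − 0.53 = 0.47
(~r -> q): min(1, 1 − 0.47 + 0.04) = 0.57
((~r -> q) | r) = max(0.57, 0.53) = 0.57
((p -> ~s) -> ((~r -> q) | r)): min(1, 1 − 1 + 0.57) = 0.57
(s | ((p -> ~s) -> ((~r -> q) | r))) = max(0.08, 0.57) = 0.57
~s: Łukasiewicz ¬ gives 1 − 0.08 = 0.92
(r -> r): min(1, 1 − 0.53 + 0.53) = 1
(~s | (r -> r)) = max(0.92, 1) = 1
((s | ((p -> ~s) -> ((~r -> q) | r))) & (~s | (r -> r))) = min(0.57, 1) = 0.57
((((r | r) & ~r) & q) -> ((s | ((p -> ~s) -> ((~r -> q) | r))) & (~s | (r -> r)))): min(1, 1 − 0.04 + 0.57) = 1
~((((r | r) & ~r) & q) -> ((s | ((p -> ~s) -> ((~r -> q) | r))) & (~s | (r -> r)))): Łukasiewicz ¬ gives 1 − 1 = 0
(~s | ~((((r | r) & ~r) & q) -> ((s | ((p -> ~s) -> ((~r -> q) | r))) & (~s | (r -> r))))) = max(0.92, 0) = 0.92

0.92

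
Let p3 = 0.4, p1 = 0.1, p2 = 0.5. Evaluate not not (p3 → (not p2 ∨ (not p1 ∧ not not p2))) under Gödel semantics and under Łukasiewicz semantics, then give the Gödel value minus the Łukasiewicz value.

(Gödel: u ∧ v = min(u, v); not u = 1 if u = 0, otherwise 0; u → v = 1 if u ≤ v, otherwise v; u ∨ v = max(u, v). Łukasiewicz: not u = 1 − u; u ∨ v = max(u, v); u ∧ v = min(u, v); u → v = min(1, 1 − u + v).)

Gödel evaluation:
  not p2: Gödel ¬ of 0.5 = 0 (operand ≠ 0)
  not p1: Gödel ¬ of 0.1 = 0 (operand ≠ 0)
  not p2: Gödel ¬ of 0.5 = 0 (operand ≠ 0)
  not not p2: Gödel ¬ of 0 = 1 (operand is 0)
  (not p1 ∧ not not p2) = min(0, 1) = 0
  (not p2 ∨ (not p1 ∧ not not p2)) = max(0, 0) = 0
  (p3 → (not p2 ∨ (not p1 ∧ not not p2))): 0.4 > 0, so result = 0
  not (p3 → (not p2 ∨ (not p1 ∧ not not p2))): Gödel ¬ of 0 = 1 (operand is 0)
  not not (p3 → (not p2 ∨ (not p1 ∧ not not p2))): Gödel ¬ of 1 = 0 (operand ≠ 0)
  Gödel value = 0
Łukasiewicz evaluation:
  not p2: Łukasiewicz ¬ gives 1 − 0.5 = 0.5
  not p1: Łukasiewicz ¬ gives 1 − 0.1 = 0.9
  not p2: Łukasiewicz ¬ gives 1 − 0.5 = 0.5
  not not p2: Łukasiewicz ¬ gives 1 − 0.5 = 0.5
  (not p1 ∧ not not p2) = min(0.9, 0.5) = 0.5
  (not p2 ∨ (not p1 ∧ not not p2)) = max(0.5, 0.5) = 0.5
  (p3 → (not p2 ∨ (not p1 ∧ not not p2))): min(1, 1 − 0.4 + 0.5) = 1
  not (p3 → (not p2 ∨ (not p1 ∧ not not p2))): Łukasiewicz ¬ gives 1 − 1 = 0
  not not (p3 → (not p2 ∨ (not p1 ∧ not not p2))): Łukasiewicz ¬ gives 1 − 0 = 1
  Łukasiewicz value = 1
Difference: 0 − 1 = -1.00

-1.00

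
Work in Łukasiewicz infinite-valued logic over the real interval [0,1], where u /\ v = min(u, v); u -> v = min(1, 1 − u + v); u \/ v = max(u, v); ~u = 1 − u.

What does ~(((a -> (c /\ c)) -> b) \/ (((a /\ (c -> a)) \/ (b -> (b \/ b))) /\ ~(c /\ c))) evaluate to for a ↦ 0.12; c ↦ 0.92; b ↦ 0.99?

(c /\ c) = min(0.92, 0.92) = 0.92
(a -> (c /\ c)): min(1, 1 − 0.12 + 0.92) = 1
((a -> (c /\ c)) -> b): min(1, 1 − 1 + 0.99) = 0.99
(c -> a): min(1, 1 − 0.92 + 0.12) = 0.2
(a /\ (c -> a)) = min(0.12, 0.2) = 0.12
(b \/ b) = max(0.99, 0.99) = 0.99
(b -> (b \/ b)): min(1, 1 − 0.99 + 0.99) = 1
((a /\ (c -> a)) \/ (b -> (b \/ b))) = max(0.12, 1) = 1
(c /\ c) = min(0.92, 0.92) = 0.92
~(c /\ c): Łukasiewicz ¬ gives 1 − 0.92 = 0.08
(((a /\ (c -> a)) \/ (b -> (b \/ b))) /\ ~(c /\ c)) = min(1, 0.08) = 0.08
(((a -> (c /\ c)) -> b) \/ (((a /\ (c -> a)) \/ (b -> (b \/ b))) /\ ~(c /\ c))) = max(0.99, 0.08) = 0.99
~(((a -> (c /\ c)) -> b) \/ (((a /\ (c -> a)) \/ (b -> (b \/ b))) /\ ~(c /\ c))): Łukasiewicz ¬ gives 1 − 0.99 = 0.01

0.01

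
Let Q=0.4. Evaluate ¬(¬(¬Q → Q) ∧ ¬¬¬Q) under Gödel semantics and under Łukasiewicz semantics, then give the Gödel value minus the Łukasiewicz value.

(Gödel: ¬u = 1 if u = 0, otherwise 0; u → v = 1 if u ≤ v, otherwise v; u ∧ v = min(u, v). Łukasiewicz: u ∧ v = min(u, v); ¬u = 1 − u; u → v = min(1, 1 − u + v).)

0.20

Gödel evaluation:
  ¬Q: Gödel ¬ of 0.4 = 0 (operand ≠ 0)
  (¬Q → Q): 0 ≤ 0.4, so result = 1
  ¬(¬Q → Q): Gödel ¬ of 1 = 0 (operand ≠ 0)
  ¬Q: Gödel ¬ of 0.4 = 0 (operand ≠ 0)
  ¬¬Q: Gödel ¬ of 0 = 1 (operand is 0)
  ¬¬¬Q: Gödel ¬ of 1 = 0 (operand ≠ 0)
  (¬(¬Q → Q) ∧ ¬¬¬Q) = min(0, 0) = 0
  ¬(¬(¬Q → Q) ∧ ¬¬¬Q): Gödel ¬ of 0 = 1 (operand is 0)
  Gödel value = 1
Łukasiewicz evaluation:
  ¬Q: Łukasiewicz ¬ gives 1 − 0.4 = 0.6
  (¬Q → Q): min(1, 1 − 0.6 + 0.4) = 0.8
  ¬(¬Q → Q): Łukasiewicz ¬ gives 1 − 0.8 = 0.2
  ¬Q: Łukasiewicz ¬ gives 1 − 0.4 = 0.6
  ¬¬Q: Łukasiewicz ¬ gives 1 − 0.6 = 0.4
  ¬¬¬Q: Łukasiewicz ¬ gives 1 − 0.4 = 0.6
  (¬(¬Q → Q) ∧ ¬¬¬Q) = min(0.2, 0.6) = 0.2
  ¬(¬(¬Q → Q) ∧ ¬¬¬Q): Łukasiewicz ¬ gives 1 − 0.2 = 0.8
  Łukasiewicz value = 0.8
Difference: 1 − 0.8 = 0.20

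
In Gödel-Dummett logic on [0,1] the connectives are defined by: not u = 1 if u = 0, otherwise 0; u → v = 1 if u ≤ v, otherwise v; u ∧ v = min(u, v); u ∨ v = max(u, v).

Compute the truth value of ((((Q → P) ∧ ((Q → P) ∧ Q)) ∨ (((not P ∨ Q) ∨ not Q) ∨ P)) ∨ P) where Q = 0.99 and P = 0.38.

0.99

(Q → P): 0.99 > 0.38, so result = 0.38
(Q → P): 0.99 > 0.38, so result = 0.38
((Q → P) ∧ Q) = min(0.38, 0.99) = 0.38
((Q → P) ∧ ((Q → P) ∧ Q)) = min(0.38, 0.38) = 0.38
not P: Gödel ¬ of 0.38 = 0 (operand ≠ 0)
(not P ∨ Q) = max(0, 0.99) = 0.99
not Q: Gödel ¬ of 0.99 = 0 (operand ≠ 0)
((not P ∨ Q) ∨ not Q) = max(0.99, 0) = 0.99
(((not P ∨ Q) ∨ not Q) ∨ P) = max(0.99, 0.38) = 0.99
(((Q → P) ∧ ((Q → P) ∧ Q)) ∨ (((not P ∨ Q) ∨ not Q) ∨ P)) = max(0.38, 0.99) = 0.99
((((Q → P) ∧ ((Q → P) ∧ Q)) ∨ (((not P ∨ Q) ∨ not Q) ∨ P)) ∨ P) = max(0.99, 0.38) = 0.99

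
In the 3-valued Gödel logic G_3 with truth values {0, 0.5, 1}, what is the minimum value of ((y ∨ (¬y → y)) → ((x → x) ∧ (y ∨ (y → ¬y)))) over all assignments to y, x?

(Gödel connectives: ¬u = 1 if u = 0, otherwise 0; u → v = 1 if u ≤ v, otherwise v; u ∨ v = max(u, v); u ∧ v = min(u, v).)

0.50

The minimum is attained at y = 0.5, x = 0:
  ¬y: Gödel ¬ of 0.5 = 0 (operand ≠ 0)
  (¬y → y): 0 ≤ 0.5, so result = 1
  (y ∨ (¬y → y)) = max(0.5, 1) = 1
  (x → x): 0 ≤ 0, so result = 1
  ¬y: Gödel ¬ of 0.5 = 0 (operand ≠ 0)
  (y → ¬y): 0.5 > 0, so result = 0
  (y ∨ (y → ¬y)) = max(0.5, 0) = 0.5
  ((x → x) ∧ (y ∨ (y → ¬y))) = min(1, 0.5) = 0.5
  ((y ∨ (¬y → y)) → ((x → x) ∧ (y ∨ (y → ¬y)))): 1 > 0.5, so result = 0.5
Checking all 9 assignments confirms none give a value below 0.50.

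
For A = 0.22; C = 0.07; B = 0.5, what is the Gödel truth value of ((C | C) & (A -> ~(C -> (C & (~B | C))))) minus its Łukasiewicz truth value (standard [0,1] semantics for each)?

Gödel evaluation:
  (C | C) = max(0.07, 0.07) = 0.07
  ~B: Gödel ¬ of 0.5 = 0 (operand ≠ 0)
  (~B | C) = max(0, 0.07) = 0.07
  (C & (~B | C)) = min(0.07, 0.07) = 0.07
  (C -> (C & (~B | C))): 0.07 ≤ 0.07, so result = 1
  ~(C -> (C & (~B | C))): Gödel ¬ of 1 = 0 (operand ≠ 0)
  (A -> ~(C -> (C & (~B | C)))): 0.22 > 0, so result = 0
  ((C | C) & (A -> ~(C -> (C & (~B | C))))) = min(0.07, 0) = 0
  Gödel value = 0
Łukasiewicz evaluation:
  (C | C) = max(0.07, 0.07) = 0.07
  ~B: Łukasiewicz ¬ gives 1 − 0.5 = 0.5
  (~B | C) = max(0.5, 0.07) = 0.5
  (C & (~B | C)) = min(0.07, 0.5) = 0.07
  (C -> (C & (~B | C))): min(1, 1 − 0.07 + 0.07) = 1
  ~(C -> (C & (~B | C))): Łukasiewicz ¬ gives 1 − 1 = 0
  (A -> ~(C -> (C & (~B | C)))): min(1, 1 − 0.22 + 0) = 0.78
  ((C | C) & (A -> ~(C -> (C & (~B | C))))) = min(0.07, 0.78) = 0.07
  Łukasiewicz value = 0.07
Difference: 0 − 0.07 = -0.07

-0.07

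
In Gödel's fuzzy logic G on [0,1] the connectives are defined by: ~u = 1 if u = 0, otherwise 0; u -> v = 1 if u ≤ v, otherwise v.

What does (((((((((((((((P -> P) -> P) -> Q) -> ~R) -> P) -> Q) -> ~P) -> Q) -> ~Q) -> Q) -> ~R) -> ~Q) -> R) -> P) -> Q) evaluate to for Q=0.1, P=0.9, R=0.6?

0.10

(P -> P): 0.9 ≤ 0.9, so result = 1
((P -> P) -> P): 1 > 0.9, so result = 0.9
(((P -> P) -> P) -> Q): 0.9 > 0.1, so result = 0.1
~R: Gödel ¬ of 0.6 = 0 (operand ≠ 0)
((((P -> P) -> P) -> Q) -> ~R): 0.1 > 0, so result = 0
(((((P -> P) -> P) -> Q) -> ~R) -> P): 0 ≤ 0.9, so result = 1
((((((P -> P) -> P) -> Q) -> ~R) -> P) -> Q): 1 > 0.1, so result = 0.1
~P: Gödel ¬ of 0.9 = 0 (operand ≠ 0)
(((((((P -> P) -> P) -> Q) -> ~R) -> P) -> Q) -> ~P): 0.1 > 0, so result = 0
((((((((P -> P) -> P) -> Q) -> ~R) -> P) -> Q) -> ~P) -> Q): 0 ≤ 0.1, so result = 1
~Q: Gödel ¬ of 0.1 = 0 (operand ≠ 0)
(((((((((P -> P) -> P) -> Q) -> ~R) -> P) -> Q) -> ~P) -> Q) -> ~Q): 1 > 0, so result = 0
((((((((((P -> P) -> P) -> Q) -> ~R) -> P) -> Q) -> ~P) -> Q) -> ~Q) -> Q): 0 ≤ 0.1, so result = 1
~R: Gödel ¬ of 0.6 = 0 (operand ≠ 0)
(((((((((((P -> P) -> P) -> Q) -> ~R) -> P) -> Q) -> ~P) -> Q) -> ~Q) -> Q) -> ~R): 1 > 0, so result = 0
~Q: Gödel ¬ of 0.1 = 0 (operand ≠ 0)
((((((((((((P -> P) -> P) -> Q) -> ~R) -> P) -> Q) -> ~P) -> Q) -> ~Q) -> Q) -> ~R) -> ~Q): 0 ≤ 0, so result = 1
(((((((((((((P -> P) -> P) -> Q) -> ~R) -> P) -> Q) -> ~P) -> Q) -> ~Q) -> Q) -> ~R) -> ~Q) -> R): 1 > 0.6, so result = 0.6
((((((((((((((P -> P) -> P) -> Q) -> ~R) -> P) -> Q) -> ~P) -> Q) -> ~Q) -> Q) -> ~R) -> ~Q) -> R) -> P): 0.6 ≤ 0.9, so result = 1
(((((((((((((((P -> P) -> P) -> Q) -> ~R) -> P) -> Q) -> ~P) -> Q) -> ~Q) -> Q) -> ~R) -> ~Q) -> R) -> P) -> Q): 1 > 0.1, so result = 0.1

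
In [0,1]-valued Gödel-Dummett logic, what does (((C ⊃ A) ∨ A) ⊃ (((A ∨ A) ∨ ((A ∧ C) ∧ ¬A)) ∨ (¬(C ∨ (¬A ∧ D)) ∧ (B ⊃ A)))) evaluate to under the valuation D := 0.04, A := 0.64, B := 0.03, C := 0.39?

(C ⊃ A): 0.39 ≤ 0.64, so result = 1
((C ⊃ A) ∨ A) = max(1, 0.64) = 1
(A ∨ A) = max(0.64, 0.64) = 0.64
(A ∧ C) = min(0.64, 0.39) = 0.39
¬A: Gödel ¬ of 0.64 = 0 (operand ≠ 0)
((A ∧ C) ∧ ¬A) = min(0.39, 0) = 0
((A ∨ A) ∨ ((A ∧ C) ∧ ¬A)) = max(0.64, 0) = 0.64
¬A: Gödel ¬ of 0.64 = 0 (operand ≠ 0)
(¬A ∧ D) = min(0, 0.04) = 0
(C ∨ (¬A ∧ D)) = max(0.39, 0) = 0.39
¬(C ∨ (¬A ∧ D)): Gödel ¬ of 0.39 = 0 (operand ≠ 0)
(B ⊃ A): 0.03 ≤ 0.64, so result = 1
(¬(C ∨ (¬A ∧ D)) ∧ (B ⊃ A)) = min(0, 1) = 0
(((A ∨ A) ∨ ((A ∧ C) ∧ ¬A)) ∨ (¬(C ∨ (¬A ∧ D)) ∧ (B ⊃ A))) = max(0.64, 0) = 0.64
(((C ⊃ A) ∨ A) ⊃ (((A ∨ A) ∨ ((A ∧ C) ∧ ¬A)) ∨ (¬(C ∨ (¬A ∧ D)) ∧ (B ⊃ A)))): 1 > 0.64, so result = 0.64

0.64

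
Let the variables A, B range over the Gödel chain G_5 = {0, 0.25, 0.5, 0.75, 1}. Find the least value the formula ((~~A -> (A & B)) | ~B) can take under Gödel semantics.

The minimum is attained at A = 0.25, B = 0.25:
  ~A: Gödel ¬ of 0.25 = 0 (operand ≠ 0)
  ~~A: Gödel ¬ of 0 = 1 (operand is 0)
  (A & B) = min(0.25, 0.25) = 0.25
  (~~A -> (A & B)): 1 > 0.25, so result = 0.25
  ~B: Gödel ¬ of 0.25 = 0 (operand ≠ 0)
  ((~~A -> (A & B)) | ~B) = max(0.25, 0) = 0.25
Checking all 25 assignments confirms none give a value below 0.25.

0.25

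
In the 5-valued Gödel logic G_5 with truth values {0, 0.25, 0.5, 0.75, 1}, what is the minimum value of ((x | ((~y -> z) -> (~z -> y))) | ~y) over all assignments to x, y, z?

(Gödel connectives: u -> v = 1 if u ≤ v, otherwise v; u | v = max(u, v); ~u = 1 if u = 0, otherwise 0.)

The minimum is attained at x = 0, y = 0.25, z = 0:
  ~y: Gödel ¬ of 0.25 = 0 (operand ≠ 0)
  (~y -> z): 0 ≤ 0, so result = 1
  ~z: Gödel ¬ of 0 = 1 (operand is 0)
  (~z -> y): 1 > 0.25, so result = 0.25
  ((~y -> z) -> (~z -> y)): 1 > 0.25, so result = 0.25
  (x | ((~y -> z) -> (~z -> y))) = max(0, 0.25) = 0.25
  ~y: Gödel ¬ of 0.25 = 0 (operand ≠ 0)
  ((x | ((~y -> z) -> (~z -> y))) | ~y) = max(0.25, 0) = 0.25
Checking all 125 assignments confirms none give a value below 0.25.

0.25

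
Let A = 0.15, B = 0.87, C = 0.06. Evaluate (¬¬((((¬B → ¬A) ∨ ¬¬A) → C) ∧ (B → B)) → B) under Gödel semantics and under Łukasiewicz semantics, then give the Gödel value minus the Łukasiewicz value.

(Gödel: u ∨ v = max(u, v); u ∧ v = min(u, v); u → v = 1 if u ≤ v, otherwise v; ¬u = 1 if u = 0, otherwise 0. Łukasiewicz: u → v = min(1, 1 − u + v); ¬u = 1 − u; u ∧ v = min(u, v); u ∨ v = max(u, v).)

Gödel evaluation:
  ¬B: Gödel ¬ of 0.87 = 0 (operand ≠ 0)
  ¬A: Gödel ¬ of 0.15 = 0 (operand ≠ 0)
  (¬B → ¬A): 0 ≤ 0, so result = 1
  ¬A: Gödel ¬ of 0.15 = 0 (operand ≠ 0)
  ¬¬A: Gödel ¬ of 0 = 1 (operand is 0)
  ((¬B → ¬A) ∨ ¬¬A) = max(1, 1) = 1
  (((¬B → ¬A) ∨ ¬¬A) → C): 1 > 0.06, so result = 0.06
  (B → B): 0.87 ≤ 0.87, so result = 1
  ((((¬B → ¬A) ∨ ¬¬A) → C) ∧ (B → B)) = min(0.06, 1) = 0.06
  ¬((((¬B → ¬A) ∨ ¬¬A) → C) ∧ (B → B)): Gödel ¬ of 0.06 = 0 (operand ≠ 0)
  ¬¬((((¬B → ¬A) ∨ ¬¬A) → C) ∧ (B → B)): Gödel ¬ of 0 = 1 (operand is 0)
  (¬¬((((¬B → ¬A) ∨ ¬¬A) → C) ∧ (B → B)) → B): 1 > 0.87, so result = 0.87
  Gödel value = 0.87
Łukasiewicz evaluation:
  ¬B: Łukasiewicz ¬ gives 1 − 0.87 = 0.13
  ¬A: Łukasiewicz ¬ gives 1 − 0.15 = 0.85
  (¬B → ¬A): min(1, 1 − 0.13 + 0.85) = 1
  ¬A: Łukasiewicz ¬ gives 1 − 0.15 = 0.85
  ¬¬A: Łukasiewicz ¬ gives 1 − 0.85 = 0.15
  ((¬B → ¬A) ∨ ¬¬A) = max(1, 0.15) = 1
  (((¬B → ¬A) ∨ ¬¬A) → C): min(1, 1 − 1 + 0.06) = 0.06
  (B → B): min(1, 1 − 0.87 + 0.87) = 1
  ((((¬B → ¬A) ∨ ¬¬A) → C) ∧ (B → B)) = min(0.06, 1) = 0.06
  ¬((((¬B → ¬A) ∨ ¬¬A) → C) ∧ (B → B)): Łukasiewicz ¬ gives 1 − 0.06 = 0.94
  ¬¬((((¬B → ¬A) ∨ ¬¬A) → C) ∧ (B → B)): Łukasiewicz ¬ gives 1 − 0.94 = 0.06
  (¬¬((((¬B → ¬A) ∨ ¬¬A) → C) ∧ (B → B)) → B): min(1, 1 − 0.06 + 0.87) = 1
  Łukasiewicz value = 1
Difference: 0.87 − 1 = -0.13

-0.13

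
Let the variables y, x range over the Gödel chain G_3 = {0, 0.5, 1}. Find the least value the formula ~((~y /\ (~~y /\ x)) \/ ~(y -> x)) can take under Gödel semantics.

0.00

The minimum is attained at y = 0.5, x = 0:
  ~y: Gödel ¬ of 0.5 = 0 (operand ≠ 0)
  ~y: Gödel ¬ of 0.5 = 0 (operand ≠ 0)
  ~~y: Gödel ¬ of 0 = 1 (operand is 0)
  (~~y /\ x) = min(1, 0) = 0
  (~y /\ (~~y /\ x)) = min(0, 0) = 0
  (y -> x): 0.5 > 0, so result = 0
  ~(y -> x): Gödel ¬ of 0 = 1 (operand is 0)
  ((~y /\ (~~y /\ x)) \/ ~(y -> x)) = max(0, 1) = 1
  ~((~y /\ (~~y /\ x)) \/ ~(y -> x)): Gödel ¬ of 1 = 0 (operand ≠ 0)
Checking all 9 assignments confirms none give a value below 0.00.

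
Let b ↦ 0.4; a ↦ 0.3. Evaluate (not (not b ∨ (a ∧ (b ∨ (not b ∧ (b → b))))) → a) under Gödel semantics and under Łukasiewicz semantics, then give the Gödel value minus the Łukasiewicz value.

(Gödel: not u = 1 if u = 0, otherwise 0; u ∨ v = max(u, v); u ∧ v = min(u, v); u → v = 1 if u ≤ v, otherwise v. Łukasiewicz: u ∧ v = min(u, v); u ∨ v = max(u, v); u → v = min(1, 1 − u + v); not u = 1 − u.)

0.10

Gödel evaluation:
  not b: Gödel ¬ of 0.4 = 0 (operand ≠ 0)
  not b: Gödel ¬ of 0.4 = 0 (operand ≠ 0)
  (b → b): 0.4 ≤ 0.4, so result = 1
  (not b ∧ (b → b)) = min(0, 1) = 0
  (b ∨ (not b ∧ (b → b))) = max(0.4, 0) = 0.4
  (a ∧ (b ∨ (not b ∧ (b → b)))) = min(0.3, 0.4) = 0.3
  (not b ∨ (a ∧ (b ∨ (not b ∧ (b → b))))) = max(0, 0.3) = 0.3
  not (not b ∨ (a ∧ (b ∨ (not b ∧ (b → b))))): Gödel ¬ of 0.3 = 0 (operand ≠ 0)
  (not (not b ∨ (a ∧ (b ∨ (not b ∧ (b → b))))) → a): 0 ≤ 0.3, so result = 1
  Gödel value = 1
Łukasiewicz evaluation:
  not b: Łukasiewicz ¬ gives 1 − 0.4 = 0.6
  not b: Łukasiewicz ¬ gives 1 − 0.4 = 0.6
  (b → b): min(1, 1 − 0.4 + 0.4) = 1
  (not b ∧ (b → b)) = min(0.6, 1) = 0.6
  (b ∨ (not b ∧ (b → b))) = max(0.4, 0.6) = 0.6
  (a ∧ (b ∨ (not b ∧ (b → b)))) = min(0.3, 0.6) = 0.3
  (not b ∨ (a ∧ (b ∨ (not b ∧ (b → b))))) = max(0.6, 0.3) = 0.6
  not (not b ∨ (a ∧ (b ∨ (not b ∧ (b → b))))): Łukasiewicz ¬ gives 1 − 0.6 = 0.4
  (not (not b ∨ (a ∧ (b ∨ (not b ∧ (b → b))))) → a): min(1, 1 − 0.4 + 0.3) = 0.9
  Łukasiewicz value = 0.9
Difference: 1 − 0.9 = 0.10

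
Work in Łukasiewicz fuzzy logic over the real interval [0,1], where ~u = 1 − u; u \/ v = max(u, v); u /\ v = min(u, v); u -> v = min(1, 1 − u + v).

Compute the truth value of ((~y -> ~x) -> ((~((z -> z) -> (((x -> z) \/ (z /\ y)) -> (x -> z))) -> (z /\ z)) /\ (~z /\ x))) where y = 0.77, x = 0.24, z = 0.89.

0.11

~y: Łukasiewicz ¬ gives 1 − 0.77 = 0.23
~x: Łukasiewicz ¬ gives 1 − 0.24 = 0.76
(~y -> ~x): min(1, 1 − 0.23 + 0.76) = 1
(z -> z): min(1, 1 − 0.89 + 0.89) = 1
(x -> z): min(1, 1 − 0.24 + 0.89) = 1
(z /\ y) = min(0.89, 0.77) = 0.77
((x -> z) \/ (z /\ y)) = max(1, 0.77) = 1
(x -> z): min(1, 1 − 0.24 + 0.89) = 1
(((x -> z) \/ (z /\ y)) -> (x -> z)): min(1, 1 − 1 + 1) = 1
((z -> z) -> (((x -> z) \/ (z /\ y)) -> (x -> z))): min(1, 1 − 1 + 1) = 1
~((z -> z) -> (((x -> z) \/ (z /\ y)) -> (x -> z))): Łukasiewicz ¬ gives 1 − 1 = 0
(z /\ z) = min(0.89, 0.89) = 0.89
(~((z -> z) -> (((x -> z) \/ (z /\ y)) -> (x -> z))) -> (z /\ z)): min(1, 1 − 0 + 0.89) = 1
~z: Łukasiewicz ¬ gives 1 − 0.89 = 0.11
(~z /\ x) = min(0.11, 0.24) = 0.11
((~((z -> z) -> (((x -> z) \/ (z /\ y)) -> (x -> z))) -> (z /\ z)) /\ (~z /\ x)) = min(1, 0.11) = 0.11
((~y -> ~x) -> ((~((z -> z) -> (((x -> z) \/ (z /\ y)) -> (x -> z))) -> (z /\ z)) /\ (~z /\ x))): min(1, 1 − 1 + 0.11) = 0.11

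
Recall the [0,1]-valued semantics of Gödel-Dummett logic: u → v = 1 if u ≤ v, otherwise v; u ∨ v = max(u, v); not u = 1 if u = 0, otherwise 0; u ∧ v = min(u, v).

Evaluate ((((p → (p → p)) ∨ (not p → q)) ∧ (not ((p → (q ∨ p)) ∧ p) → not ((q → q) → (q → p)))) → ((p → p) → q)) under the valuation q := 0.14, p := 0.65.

(p → p): 0.65 ≤ 0.65, so result = 1
(p → (p → p)): 0.65 ≤ 1, so result = 1
not p: Gödel ¬ of 0.65 = 0 (operand ≠ 0)
(not p → q): 0 ≤ 0.14, so result = 1
((p → (p → p)) ∨ (not p → q)) = max(1, 1) = 1
(q ∨ p) = max(0.14, 0.65) = 0.65
(p → (q ∨ p)): 0.65 ≤ 0.65, so result = 1
((p → (q ∨ p)) ∧ p) = min(1, 0.65) = 0.65
not ((p → (q ∨ p)) ∧ p): Gödel ¬ of 0.65 = 0 (operand ≠ 0)
(q → q): 0.14 ≤ 0.14, so result = 1
(q → p): 0.14 ≤ 0.65, so result = 1
((q → q) → (q → p)): 1 ≤ 1, so result = 1
not ((q → q) → (q → p)): Gödel ¬ of 1 = 0 (operand ≠ 0)
(not ((p → (q ∨ p)) ∧ p) → not ((q → q) → (q → p))): 0 ≤ 0, so result = 1
(((p → (p → p)) ∨ (not p → q)) ∧ (not ((p → (q ∨ p)) ∧ p) → not ((q → q) → (q → p)))) = min(1, 1) = 1
(p → p): 0.65 ≤ 0.65, so result = 1
((p → p) → q): 1 > 0.14, so result = 0.14
((((p → (p → p)) ∨ (not p → q)) ∧ (not ((p → (q ∨ p)) ∧ p) → not ((q → q) → (q → p)))) → ((p → p) → q)): 1 > 0.14, so result = 0.14

0.14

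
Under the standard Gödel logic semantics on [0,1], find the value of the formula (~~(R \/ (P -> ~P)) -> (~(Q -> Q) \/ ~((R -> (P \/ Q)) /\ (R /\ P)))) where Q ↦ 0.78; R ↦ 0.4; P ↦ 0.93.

0.00

~P: Gödel ¬ of 0.93 = 0 (operand ≠ 0)
(P -> ~P): 0.93 > 0, so result = 0
(R \/ (P -> ~P)) = max(0.4, 0) = 0.4
~(R \/ (P -> ~P)): Gödel ¬ of 0.4 = 0 (operand ≠ 0)
~~(R \/ (P -> ~P)): Gödel ¬ of 0 = 1 (operand is 0)
(Q -> Q): 0.78 ≤ 0.78, so result = 1
~(Q -> Q): Gödel ¬ of 1 = 0 (operand ≠ 0)
(P \/ Q) = max(0.93, 0.78) = 0.93
(R -> (P \/ Q)): 0.4 ≤ 0.93, so result = 1
(R /\ P) = min(0.4, 0.93) = 0.4
((R -> (P \/ Q)) /\ (R /\ P)) = min(1, 0.4) = 0.4
~((R -> (P \/ Q)) /\ (R /\ P)): Gödel ¬ of 0.4 = 0 (operand ≠ 0)
(~(Q -> Q) \/ ~((R -> (P \/ Q)) /\ (R /\ P))) = max(0, 0) = 0
(~~(R \/ (P -> ~P)) -> (~(Q -> Q) \/ ~((R -> (P \/ Q)) /\ (R /\ P)))): 1 > 0, so result = 0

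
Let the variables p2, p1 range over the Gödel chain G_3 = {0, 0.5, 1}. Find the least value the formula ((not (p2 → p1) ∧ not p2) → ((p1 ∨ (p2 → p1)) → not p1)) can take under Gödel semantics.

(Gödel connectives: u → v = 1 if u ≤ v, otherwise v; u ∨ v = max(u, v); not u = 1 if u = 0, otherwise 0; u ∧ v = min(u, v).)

1.00

Every assignment gives 1. For instance at p2 = 0, p1 = 0:
  (p2 → p1): 0 ≤ 0, so result = 1
  not (p2 → p1): Gödel ¬ of 1 = 0 (operand ≠ 0)
  not p2: Gödel ¬ of 0 = 1 (operand is 0)
  (not (p2 → p1) ∧ not p2) = min(0, 1) = 0
  (p2 → p1): 0 ≤ 0, so result = 1
  (p1 ∨ (p2 → p1)) = max(0, 1) = 1
  not p1: Gödel ¬ of 0 = 1 (operand is 0)
  ((p1 ∨ (p2 → p1)) → not p1): 1 ≤ 1, so result = 1
  ((not (p2 → p1) ∧ not p2) → ((p1 ∨ (p2 → p1)) → not p1)): 0 ≤ 1, so result = 1
All 9 assignments give value 1 — the formula is a G_3-tautology.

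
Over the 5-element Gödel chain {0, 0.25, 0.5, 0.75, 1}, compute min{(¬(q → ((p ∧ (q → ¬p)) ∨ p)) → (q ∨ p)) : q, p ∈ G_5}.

The minimum is attained at q = 0.25, p = 0:
  ¬p: Gödel ¬ of 0 = 1 (operand is 0)
  (q → ¬p): 0.25 ≤ 1, so result = 1
  (p ∧ (q → ¬p)) = min(0, 1) = 0
  ((p ∧ (q → ¬p)) ∨ p) = max(0, 0) = 0
  (q → ((p ∧ (q → ¬p)) ∨ p)): 0.25 > 0, so result = 0
  ¬(q → ((p ∧ (q → ¬p)) ∨ p)): Gödel ¬ of 0 = 1 (operand is 0)
  (q ∨ p) = max(0.25, 0) = 0.25
  (¬(q → ((p ∧ (q → ¬p)) ∨ p)) → (q ∨ p)): 1 > 0.25, so result = 0.25
Checking all 25 assignments confirms none give a value below 0.25.

0.25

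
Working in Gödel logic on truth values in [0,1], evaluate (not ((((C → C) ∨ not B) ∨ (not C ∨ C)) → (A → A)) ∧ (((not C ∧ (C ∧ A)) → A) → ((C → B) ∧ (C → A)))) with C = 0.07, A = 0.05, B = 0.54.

0.00

(C → C): 0.07 ≤ 0.07, so result = 1
not B: Gödel ¬ of 0.54 = 0 (operand ≠ 0)
((C → C) ∨ not B) = max(1, 0) = 1
not C: Gödel ¬ of 0.07 = 0 (operand ≠ 0)
(not C ∨ C) = max(0, 0.07) = 0.07
(((C → C) ∨ not B) ∨ (not C ∨ C)) = max(1, 0.07) = 1
(A → A): 0.05 ≤ 0.05, so result = 1
((((C → C) ∨ not B) ∨ (not C ∨ C)) → (A → A)): 1 ≤ 1, so result = 1
not ((((C → C) ∨ not B) ∨ (not C ∨ C)) → (A → A)): Gödel ¬ of 1 = 0 (operand ≠ 0)
not C: Gödel ¬ of 0.07 = 0 (operand ≠ 0)
(C ∧ A) = min(0.07, 0.05) = 0.05
(not C ∧ (C ∧ A)) = min(0, 0.05) = 0
((not C ∧ (C ∧ A)) → A): 0 ≤ 0.05, so result = 1
(C → B): 0.07 ≤ 0.54, so result = 1
(C → A): 0.07 > 0.05, so result = 0.05
((C → B) ∧ (C → A)) = min(1, 0.05) = 0.05
(((not C ∧ (C ∧ A)) → A) → ((C → B) ∧ (C → A))): 1 > 0.05, so result = 0.05
(not ((((C → C) ∨ not B) ∨ (not C ∨ C)) → (A → A)) ∧ (((not C ∧ (C ∧ A)) → A) → ((C → B) ∧ (C → A)))) = min(0, 0.05) = 0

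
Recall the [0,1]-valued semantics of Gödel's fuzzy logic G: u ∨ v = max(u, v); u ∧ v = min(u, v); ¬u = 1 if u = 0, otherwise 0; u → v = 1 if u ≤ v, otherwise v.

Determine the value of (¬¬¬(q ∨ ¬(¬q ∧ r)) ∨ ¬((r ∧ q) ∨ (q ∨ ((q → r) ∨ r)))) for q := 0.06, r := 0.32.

0.00

¬q: Gödel ¬ of 0.06 = 0 (operand ≠ 0)
(¬q ∧ r) = min(0, 0.32) = 0
¬(¬q ∧ r): Gödel ¬ of 0 = 1 (operand is 0)
(q ∨ ¬(¬q ∧ r)) = max(0.06, 1) = 1
¬(q ∨ ¬(¬q ∧ r)): Gödel ¬ of 1 = 0 (operand ≠ 0)
¬¬(q ∨ ¬(¬q ∧ r)): Gödel ¬ of 0 = 1 (operand is 0)
¬¬¬(q ∨ ¬(¬q ∧ r)): Gödel ¬ of 1 = 0 (operand ≠ 0)
(r ∧ q) = min(0.32, 0.06) = 0.06
(q → r): 0.06 ≤ 0.32, so result = 1
((q → r) ∨ r) = max(1, 0.32) = 1
(q ∨ ((q → r) ∨ r)) = max(0.06, 1) = 1
((r ∧ q) ∨ (q ∨ ((q → r) ∨ r))) = max(0.06, 1) = 1
¬((r ∧ q) ∨ (q ∨ ((q → r) ∨ r))): Gödel ¬ of 1 = 0 (operand ≠ 0)
(¬¬¬(q ∨ ¬(¬q ∧ r)) ∨ ¬((r ∧ q) ∨ (q ∨ ((q → r) ∨ r)))) = max(0, 0) = 0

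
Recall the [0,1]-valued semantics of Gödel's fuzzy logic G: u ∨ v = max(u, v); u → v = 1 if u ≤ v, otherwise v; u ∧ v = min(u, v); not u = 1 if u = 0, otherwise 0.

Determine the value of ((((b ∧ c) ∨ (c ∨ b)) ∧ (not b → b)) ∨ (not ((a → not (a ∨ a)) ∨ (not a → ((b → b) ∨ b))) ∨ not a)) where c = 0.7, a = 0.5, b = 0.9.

0.90

(b ∧ c) = min(0.9, 0.7) = 0.7
(c ∨ b) = max(0.7, 0.9) = 0.9
((b ∧ c) ∨ (c ∨ b)) = max(0.7, 0.9) = 0.9
not b: Gödel ¬ of 0.9 = 0 (operand ≠ 0)
(not b → b): 0 ≤ 0.9, so result = 1
(((b ∧ c) ∨ (c ∨ b)) ∧ (not b → b)) = min(0.9, 1) = 0.9
(a ∨ a) = max(0.5, 0.5) = 0.5
not (a ∨ a): Gödel ¬ of 0.5 = 0 (operand ≠ 0)
(a → not (a ∨ a)): 0.5 > 0, so result = 0
not a: Gödel ¬ of 0.5 = 0 (operand ≠ 0)
(b → b): 0.9 ≤ 0.9, so result = 1
((b → b) ∨ b) = max(1, 0.9) = 1
(not a → ((b → b) ∨ b)): 0 ≤ 1, so result = 1
((a → not (a ∨ a)) ∨ (not a → ((b → b) ∨ b))) = max(0, 1) = 1
not ((a → not (a ∨ a)) ∨ (not a → ((b → b) ∨ b))): Gödel ¬ of 1 = 0 (operand ≠ 0)
not a: Gödel ¬ of 0.5 = 0 (operand ≠ 0)
(not ((a → not (a ∨ a)) ∨ (not a → ((b → b) ∨ b))) ∨ not a) = max(0, 0) = 0
((((b ∧ c) ∨ (c ∨ b)) ∧ (not b → b)) ∨ (not ((a → not (a ∨ a)) ∨ (not a → ((b → b) ∨ b))) ∨ not a)) = max(0.9, 0) = 0.9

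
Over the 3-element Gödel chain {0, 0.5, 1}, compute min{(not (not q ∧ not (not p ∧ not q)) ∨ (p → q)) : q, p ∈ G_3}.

The minimum is attained at q = 0, p = 0.5:
  not q: Gödel ¬ of 0 = 1 (operand is 0)
  not p: Gödel ¬ of 0.5 = 0 (operand ≠ 0)
  not q: Gödel ¬ of 0 = 1 (operand is 0)
  (not p ∧ not q) = min(0, 1) = 0
  not (not p ∧ not q): Gödel ¬ of 0 = 1 (operand is 0)
  (not q ∧ not (not p ∧ not q)) = min(1, 1) = 1
  not (not q ∧ not (not p ∧ not q)): Gödel ¬ of 1 = 0 (operand ≠ 0)
  (p → q): 0.5 > 0, so result = 0
  (not (not q ∧ not (not p ∧ not q)) ∨ (p → q)) = max(0, 0) = 0
Checking all 9 assignments confirms none give a value below 0.00.

0.00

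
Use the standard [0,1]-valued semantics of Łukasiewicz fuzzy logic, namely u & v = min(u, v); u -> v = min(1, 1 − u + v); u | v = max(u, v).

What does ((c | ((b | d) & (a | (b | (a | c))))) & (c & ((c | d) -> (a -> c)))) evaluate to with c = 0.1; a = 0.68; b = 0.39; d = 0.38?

(b | d) = max(0.39, 0.38) = 0.39
(a | c) = max(0.68, 0.1) = 0.68
(b | (a | c)) = max(0.39, 0.68) = 0.68
(a | (b | (a | c))) = max(0.68, 0.68) = 0.68
((b | d) & (a | (b | (a | c)))) = min(0.39, 0.68) = 0.39
(c | ((b | d) & (a | (b | (a | c))))) = max(0.1, 0.39) = 0.39
(c | d) = max(0.1, 0.38) = 0.38
(a -> c): min(1, 1 − 0.68 + 0.1) = 0.42
((c | d) -> (a -> c)): min(1, 1 − 0.38 + 0.42) = 1
(c & ((c | d) -> (a -> c))) = min(0.1, 1) = 0.1
((c | ((b | d) & (a | (b | (a | c))))) & (c & ((c | d) -> (a -> c)))) = min(0.39, 0.1) = 0.1

0.10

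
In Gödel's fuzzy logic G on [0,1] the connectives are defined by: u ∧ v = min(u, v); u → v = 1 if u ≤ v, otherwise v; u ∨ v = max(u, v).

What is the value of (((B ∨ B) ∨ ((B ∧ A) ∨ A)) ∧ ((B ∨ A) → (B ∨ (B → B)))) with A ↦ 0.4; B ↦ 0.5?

0.50

(B ∨ B) = max(0.5, 0.5) = 0.5
(B ∧ A) = min(0.5, 0.4) = 0.4
((B ∧ A) ∨ A) = max(0.4, 0.4) = 0.4
((B ∨ B) ∨ ((B ∧ A) ∨ A)) = max(0.5, 0.4) = 0.5
(B ∨ A) = max(0.5, 0.4) = 0.5
(B → B): 0.5 ≤ 0.5, so result = 1
(B ∨ (B → B)) = max(0.5, 1) = 1
((B ∨ A) → (B ∨ (B → B))): 0.5 ≤ 1, so result = 1
(((B ∨ B) ∨ ((B ∧ A) ∨ A)) ∧ ((B ∨ A) → (B ∨ (B → B)))) = min(0.5, 1) = 0.5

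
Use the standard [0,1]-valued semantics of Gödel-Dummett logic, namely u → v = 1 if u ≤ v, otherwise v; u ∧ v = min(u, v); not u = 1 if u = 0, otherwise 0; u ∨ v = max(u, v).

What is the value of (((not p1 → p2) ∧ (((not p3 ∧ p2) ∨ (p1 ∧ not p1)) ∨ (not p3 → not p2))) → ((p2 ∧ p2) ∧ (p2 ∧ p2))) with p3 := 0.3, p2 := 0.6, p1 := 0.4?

not p1: Gödel ¬ of 0.4 = 0 (operand ≠ 0)
(not p1 → p2): 0 ≤ 0.6, so result = 1
not p3: Gödel ¬ of 0.3 = 0 (operand ≠ 0)
(not p3 ∧ p2) = min(0, 0.6) = 0
not p1: Gödel ¬ of 0.4 = 0 (operand ≠ 0)
(p1 ∧ not p1) = min(0.4, 0) = 0
((not p3 ∧ p2) ∨ (p1 ∧ not p1)) = max(0, 0) = 0
not p3: Gödel ¬ of 0.3 = 0 (operand ≠ 0)
not p2: Gödel ¬ of 0.6 = 0 (operand ≠ 0)
(not p3 → not p2): 0 ≤ 0, so result = 1
(((not p3 ∧ p2) ∨ (p1 ∧ not p1)) ∨ (not p3 → not p2)) = max(0, 1) = 1
((not p1 → p2) ∧ (((not p3 ∧ p2) ∨ (p1 ∧ not p1)) ∨ (not p3 → not p2))) = min(1, 1) = 1
(p2 ∧ p2) = min(0.6, 0.6) = 0.6
(p2 ∧ p2) = min(0.6, 0.6) = 0.6
((p2 ∧ p2) ∧ (p2 ∧ p2)) = min(0.6, 0.6) = 0.6
(((not p1 → p2) ∧ (((not p3 ∧ p2) ∨ (p1 ∧ not p1)) ∨ (not p3 → not p2))) → ((p2 ∧ p2) ∧ (p2 ∧ p2))): 1 > 0.6, so result = 0.6

0.60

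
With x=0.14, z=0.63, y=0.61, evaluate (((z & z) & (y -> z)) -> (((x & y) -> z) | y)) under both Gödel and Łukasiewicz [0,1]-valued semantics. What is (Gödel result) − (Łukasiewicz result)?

0.00

Gödel evaluation:
  (z & z) = min(0.63, 0.63) = 0.63
  (y -> z): 0.61 ≤ 0.63, so result = 1
  ((z & z) & (y -> z)) = min(0.63, 1) = 0.63
  (x & y) = min(0.14, 0.61) = 0.14
  ((x & y) -> z): 0.14 ≤ 0.63, so result = 1
  (((x & y) -> z) | y) = max(1, 0.61) = 1
  (((z & z) & (y -> z)) -> (((x & y) -> z) | y)): 0.63 ≤ 1, so result = 1
  Gödel value = 1
Łukasiewicz evaluation:
  (z & z) = min(0.63, 0.63) = 0.63
  (y -> z): min(1, 1 − 0.61 + 0.63) = 1
  ((z & z) & (y -> z)) = min(0.63, 1) = 0.63
  (x & y) = min(0.14, 0.61) = 0.14
  ((x & y) -> z): min(1, 1 − 0.14 + 0.63) = 1
  (((x & y) -> z) | y) = max(1, 0.61) = 1
  (((z & z) & (y -> z)) -> (((x & y) -> z) | y)): min(1, 1 − 0.63 + 1) = 1
  Łukasiewicz value = 1
Difference: 1 − 1 = 0.00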